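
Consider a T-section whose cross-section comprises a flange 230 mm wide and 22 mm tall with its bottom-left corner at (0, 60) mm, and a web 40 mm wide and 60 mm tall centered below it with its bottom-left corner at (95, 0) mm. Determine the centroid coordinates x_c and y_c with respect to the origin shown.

x_c = 115.00 mm, y_c = 57.81 mm

web: A = 40 × 60 = 2400.00, centroid at (115.00, 30.00).
flange: A = 230 × 22 = 5060.00, centroid at (115.00, 71.00).
ΣA = 7460.00 mm², ΣAx_c = 857900.00 mm³, ΣAy_c = 431260.00 mm³.
x_c = 857900.00/7460.00 = 115.00 mm; y_c = 431260.00/7460.00 = 57.81 mm.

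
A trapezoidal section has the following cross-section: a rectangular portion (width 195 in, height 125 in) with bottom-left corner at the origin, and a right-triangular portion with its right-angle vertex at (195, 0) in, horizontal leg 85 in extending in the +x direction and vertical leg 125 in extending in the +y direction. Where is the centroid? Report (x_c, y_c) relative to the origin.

x_c = 120.02 in, y_c = 58.77 in

Part | A | x̄ᵢ | ȳᵢ | A·x̄ᵢ | A·ȳᵢ
rectangular portion | 24375.00 | 97.50 | 62.50 | 2376562.50 | 1523437.50
triangular portion | 5312.50 | 223.33 | 41.67 | 1186458.33 | 221354.17
Σ | 29687.50 |  |  | 3563020.83 | 1744791.67
x_c = 3563020.83 / 29687.50 = 120.02 in
y_c = 1744791.67 / 29687.50 = 58.77 in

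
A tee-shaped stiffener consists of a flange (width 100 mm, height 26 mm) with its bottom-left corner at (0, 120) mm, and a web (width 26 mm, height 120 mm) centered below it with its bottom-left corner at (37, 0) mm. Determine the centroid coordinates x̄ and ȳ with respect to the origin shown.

Part | A | x̄ᵢ | ȳᵢ | A·x̄ᵢ | A·ȳᵢ
web | 3120.00 | 50.00 | 60.00 | 156000.00 | 187200.00
flange | 2600.00 | 50.00 | 133.00 | 130000.00 | 345800.00
Σ | 5720.00 |  |  | 286000.00 | 533000.00
x̄ = 286000.00 / 5720.00 = 50.00 mm
ȳ = 533000.00 / 5720.00 = 93.18 mm

x̄ = 50.00 mm, ȳ = 93.18 mm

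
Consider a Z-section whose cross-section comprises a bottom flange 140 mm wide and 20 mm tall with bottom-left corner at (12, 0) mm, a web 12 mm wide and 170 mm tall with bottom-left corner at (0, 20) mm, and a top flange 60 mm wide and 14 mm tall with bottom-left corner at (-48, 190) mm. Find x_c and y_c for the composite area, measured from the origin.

x_c = 39.92 mm, y_c = 71.77 mm

Part | A | x̄ᵢ | ȳᵢ | A·x̄ᵢ | A·ȳᵢ
bottom flange | 2800.00 | 82.00 | 10.00 | 229600.00 | 28000.00
web | 2040.00 | 6.00 | 105.00 | 12240.00 | 214200.00
top flange | 840.00 | -18.00 | 197.00 | -15120.00 | 165480.00
Σ | 5680.00 |  |  | 226720.00 | 407680.00
x_c = 226720.00 / 5680.00 = 39.92 mm
y_c = 407680.00 / 5680.00 = 71.77 mm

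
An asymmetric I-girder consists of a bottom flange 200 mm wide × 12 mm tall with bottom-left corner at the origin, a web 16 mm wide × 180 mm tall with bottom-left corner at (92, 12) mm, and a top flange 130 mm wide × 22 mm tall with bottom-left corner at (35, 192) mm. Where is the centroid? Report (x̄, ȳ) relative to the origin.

Part | A | x̄ᵢ | ȳᵢ | A·x̄ᵢ | A·ȳᵢ
bottom flange | 2400.00 | 100.00 | 6.00 | 240000.00 | 14400.00
web | 2880.00 | 100.00 | 102.00 | 288000.00 | 293760.00
top flange | 2860.00 | 100.00 | 203.00 | 286000.00 | 580580.00
Σ | 8140.00 |  |  | 814000.00 | 888740.00
x̄ = 814000.00 / 8140.00 = 100.00 mm
ȳ = 888740.00 / 8140.00 = 109.18 mm

x̄ = 100.00 mm, ȳ = 109.18 mm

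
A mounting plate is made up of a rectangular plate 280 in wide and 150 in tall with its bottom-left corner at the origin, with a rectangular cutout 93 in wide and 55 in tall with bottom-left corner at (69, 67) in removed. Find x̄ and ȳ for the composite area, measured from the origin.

x̄ = 143.40 in, ȳ = 72.30 in

plate: A = 280 × 150 = 42000.00, centroid at (140.00, 75.00).
hole: A = −(93 × 55) = -5115.00, centroid at (115.50, 94.50).
ΣA = 36885.00 in², ΣAx̄ = 5289217.50 in³, ΣAȳ = 2666632.50 in³.
x̄ = 5289217.50/36885.00 = 143.40 in; ȳ = 2666632.50/36885.00 = 72.30 in.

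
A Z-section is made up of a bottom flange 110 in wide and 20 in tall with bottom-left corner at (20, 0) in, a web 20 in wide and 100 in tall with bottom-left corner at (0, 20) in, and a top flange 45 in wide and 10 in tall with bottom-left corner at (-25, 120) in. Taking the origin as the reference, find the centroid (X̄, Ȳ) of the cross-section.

X̄ = 39.54 in, Ȳ = 46.94 in

bottom flange: A = 110 × 20 = 2200.00, centroid at (75.00, 10.00).
web: A = 20 × 100 = 2000.00, centroid at (10.00, 70.00).
top flange: A = 45 × 10 = 450.00, centroid at (-2.50, 125.00).
ΣA = 4650.00 in²
ΣAX̄ = (2200.00)(75.00) + (2000.00)(10.00) + (450.00)(-2.50) = 183875.00 in³
ΣAȲ = (2200.00)(10.00) + (2000.00)(70.00) + (450.00)(125.00) = 218250.00 in³
X̄ = 183875.00 / 4650.00 = 39.54 in
Ȳ = 218250.00 / 4650.00 = 46.94 in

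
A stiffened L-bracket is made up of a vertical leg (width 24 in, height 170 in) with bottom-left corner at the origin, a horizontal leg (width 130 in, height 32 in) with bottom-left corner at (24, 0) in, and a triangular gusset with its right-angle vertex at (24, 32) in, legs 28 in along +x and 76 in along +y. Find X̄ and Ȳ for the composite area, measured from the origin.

vertical leg: A = 24 × 170 = 4080.00, centroid at (12.00, 85.00).
horizontal leg: A = 130 × 32 = 4160.00, centroid at (89.00, 16.00).
gusset: A = ½·28·76 = 1064.00, centroid at (33.33, 57.33).
ΣA = 9304.00 in², ΣAX̄ = 454666.67 in³, ΣAȲ = 474362.67 in³.
X̄ = 454666.67/9304.00 = 48.87 in; Ȳ = 474362.67/9304.00 = 50.98 in.

X̄ = 48.87 in, Ȳ = 50.98 in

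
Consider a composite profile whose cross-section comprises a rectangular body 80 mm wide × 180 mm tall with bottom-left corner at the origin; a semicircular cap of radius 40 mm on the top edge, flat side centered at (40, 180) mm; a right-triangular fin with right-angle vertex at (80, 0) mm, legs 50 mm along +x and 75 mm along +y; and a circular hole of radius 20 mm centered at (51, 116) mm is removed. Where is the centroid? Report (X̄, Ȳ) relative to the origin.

X̄ = 45.27 mm, Ȳ = 96.52 mm

rectangular body: A = 80 × 180 = 14400.00, centroid at (40.00, 90.00).
semicircular top: A = ½π·40² = 2513.27, centroid at (40.00, 196.98).
triangular fin: A = ½·50·75 = 1875.00, centroid at (96.67, 25.00).
hole: A = −π·20² = -1256.64, centroid at (51.00, 116.00).
ΣA = 17531.64 mm²
ΣAX̄ = (14400.00)(40.00) + (2513.27)(40.00) + (1875.00)(96.67) + (-1256.64)(51.00) = 793692.47 mm³
ΣAȲ = (14400.00)(90.00) + (2513.27)(196.98) + (1875.00)(25.00) + (-1256.64)(116.00) = 1692161.11 mm³
X̄ = 793692.47 / 17531.64 = 45.27 mm
Ȳ = 1692161.11 / 17531.64 = 96.52 mm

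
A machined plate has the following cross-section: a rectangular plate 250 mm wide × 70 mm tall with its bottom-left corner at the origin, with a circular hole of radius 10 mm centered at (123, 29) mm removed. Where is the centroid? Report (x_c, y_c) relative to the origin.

x_c = 125.04 mm, y_c = 35.11 mm

plate: A = 250 × 70 = 17500.00, centroid at (125.00, 35.00).
hole: A = −π·10² = -314.16, centroid at (123.00, 29.00).
ΣA = 17185.84 mm²
ΣAx_c = (17500.00)(125.00) + (-314.16)(123.00) = 2148858.41 mm³
ΣAy_c = (17500.00)(35.00) + (-314.16)(29.00) = 603389.38 mm³
x_c = 2148858.41 / 17185.84 = 125.04 mm
y_c = 603389.38 / 17185.84 = 35.11 mm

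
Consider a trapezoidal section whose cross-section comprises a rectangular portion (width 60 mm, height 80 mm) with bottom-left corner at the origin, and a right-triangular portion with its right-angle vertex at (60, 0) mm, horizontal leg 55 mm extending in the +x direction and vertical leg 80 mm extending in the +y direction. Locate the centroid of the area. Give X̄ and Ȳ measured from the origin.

X̄ = 45.19 mm, Ȳ = 35.81 mm

rectangular portion: A = 60 × 80 = 4800.00, centroid at (30.00, 40.00).
triangular portion: A = ½·55·80 = 2200.00, centroid at (78.33, 26.67).
ΣA = 7000.00 mm², ΣAX̄ = 316333.33 mm³, ΣAȲ = 250666.67 mm³.
X̄ = 316333.33/7000.00 = 45.19 mm; Ȳ = 250666.67/7000.00 = 35.81 mm.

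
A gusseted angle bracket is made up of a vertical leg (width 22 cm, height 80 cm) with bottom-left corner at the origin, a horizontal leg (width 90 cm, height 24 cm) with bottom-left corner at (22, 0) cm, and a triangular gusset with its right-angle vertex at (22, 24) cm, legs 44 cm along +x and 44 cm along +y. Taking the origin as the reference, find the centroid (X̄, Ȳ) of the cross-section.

X̄ = 40.83 cm, Ȳ = 27.36 cm

Part | A | x̄ᵢ | ȳᵢ | A·x̄ᵢ | A·ȳᵢ
vertical leg | 1760.00 | 11.00 | 40.00 | 19360.00 | 70400.00
horizontal leg | 2160.00 | 67.00 | 12.00 | 144720.00 | 25920.00
gusset | 968.00 | 36.67 | 38.67 | 35493.33 | 37429.33
Σ | 4888.00 |  |  | 199573.33 | 133749.33
X̄ = 199573.33 / 4888.00 = 40.83 cm
Ȳ = 133749.33 / 4888.00 = 27.36 cm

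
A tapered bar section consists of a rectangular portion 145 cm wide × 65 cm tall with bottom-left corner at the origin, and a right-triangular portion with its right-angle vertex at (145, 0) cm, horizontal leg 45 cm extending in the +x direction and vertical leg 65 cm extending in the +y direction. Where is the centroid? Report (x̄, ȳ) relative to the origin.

rectangular portion: A = 145 × 65 = 9425.00, centroid at (72.50, 32.50).
triangular portion: A = ½·45·65 = 1462.50, centroid at (160.00, 21.67).
ΣA = 10887.50 cm²
ΣAx̄ = (9425.00)(72.50) + (1462.50)(160.00) = 917312.50 cm³
ΣAȳ = (9425.00)(32.50) + (1462.50)(21.67) = 338000.00 cm³
x̄ = 917312.50 / 10887.50 = 84.25 cm
ȳ = 338000.00 / 10887.50 = 31.04 cm

x̄ = 84.25 cm, ȳ = 31.04 cm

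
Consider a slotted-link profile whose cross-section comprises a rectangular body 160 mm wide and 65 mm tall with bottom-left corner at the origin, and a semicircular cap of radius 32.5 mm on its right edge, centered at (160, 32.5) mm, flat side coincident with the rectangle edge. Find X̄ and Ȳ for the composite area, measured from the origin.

rectangular body: A = 160 × 65 = 10400.00, centroid at (80.00, 32.50).
semicircular end: A = ½π·32.5² = 1659.15, centroid at (173.79, 32.50).
ΣA = 12059.15 mm²
ΣAX̄ = (10400.00)(80.00) + (1659.15)(173.79) = 1120350.00 mm³
ΣAȲ = (10400.00)(32.50) + (1659.15)(32.50) = 391922.49 mm³
X̄ = 1120350.00 / 12059.15 = 92.90 mm
Ȳ = 391922.49 / 12059.15 = 32.50 mm

X̄ = 92.90 mm, Ȳ = 32.50 mm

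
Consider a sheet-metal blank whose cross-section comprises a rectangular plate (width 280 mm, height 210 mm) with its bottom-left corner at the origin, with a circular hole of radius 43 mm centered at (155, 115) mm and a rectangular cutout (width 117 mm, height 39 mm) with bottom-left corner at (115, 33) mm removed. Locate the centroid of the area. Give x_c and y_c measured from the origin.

plate: A = 280 × 210 = 58800.00, centroid at (140.00, 105.00).
hole 1: A = −π·43² = -5808.80, centroid at (155.00, 115.00).
hole 2: A = −(117 × 39) = -4563.00, centroid at (173.50, 52.50).
ΣA = 48428.20 mm²
ΣAx_c = (58800.00)(140.00) + (-5808.80)(155.00) + (-4563.00)(173.50) = 6539954.75 mm³
ΣAy_c = (58800.00)(105.00) + (-5808.80)(115.00) + (-4563.00)(52.50) = 5266429.95 mm³
x_c = 6539954.75 / 48428.20 = 135.04 mm
y_c = 5266429.95 / 48428.20 = 108.75 mm

x_c = 135.04 mm, y_c = 108.75 mm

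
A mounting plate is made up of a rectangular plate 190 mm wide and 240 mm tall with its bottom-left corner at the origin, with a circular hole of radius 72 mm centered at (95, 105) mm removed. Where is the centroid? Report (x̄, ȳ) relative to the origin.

x̄ = 95.00 mm, ȳ = 128.33 mm

Part | A | x̄ᵢ | ȳᵢ | A·x̄ᵢ | A·ȳᵢ
plate | 45600.00 | 95.00 | 120.00 | 4332000.00 | 5472000.00
hole | -16286.02 | 95.00 | 105.00 | -1547171.55 | -1710031.71
Σ | 29313.98 |  |  | 2784828.45 | 3761968.29
x̄ = 2784828.45 / 29313.98 = 95.00 mm
ȳ = 3761968.29 / 29313.98 = 128.33 mm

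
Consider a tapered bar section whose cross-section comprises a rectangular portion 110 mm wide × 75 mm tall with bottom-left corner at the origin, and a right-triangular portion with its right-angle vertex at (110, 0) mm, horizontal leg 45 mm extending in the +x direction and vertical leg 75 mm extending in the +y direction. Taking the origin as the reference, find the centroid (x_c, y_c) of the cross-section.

x_c = 66.89 mm, y_c = 35.38 mm

rectangular portion: A = 110 × 75 = 8250.00, centroid at (55.00, 37.50).
triangular portion: A = ½·45·75 = 1687.50, centroid at (125.00, 25.00).
ΣA = 9937.50 mm², ΣAx_c = 664687.50 mm³, ΣAy_c = 351562.50 mm³.
x_c = 664687.50/9937.50 = 66.89 mm; y_c = 351562.50/9937.50 = 35.38 mm.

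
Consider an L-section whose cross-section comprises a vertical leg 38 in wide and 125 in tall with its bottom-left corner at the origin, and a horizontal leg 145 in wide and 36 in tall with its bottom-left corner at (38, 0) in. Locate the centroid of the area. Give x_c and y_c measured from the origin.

x_c = 66.91 in, y_c = 39.20 in

Part | A | x̄ᵢ | ȳᵢ | A·x̄ᵢ | A·ȳᵢ
vertical leg | 4750.00 | 19.00 | 62.50 | 90250.00 | 296875.00
horizontal leg | 5220.00 | 110.50 | 18.00 | 576810.00 | 93960.00
Σ | 9970.00 |  |  | 667060.00 | 390835.00
x_c = 667060.00 / 9970.00 = 66.91 in
y_c = 390835.00 / 9970.00 = 39.20 in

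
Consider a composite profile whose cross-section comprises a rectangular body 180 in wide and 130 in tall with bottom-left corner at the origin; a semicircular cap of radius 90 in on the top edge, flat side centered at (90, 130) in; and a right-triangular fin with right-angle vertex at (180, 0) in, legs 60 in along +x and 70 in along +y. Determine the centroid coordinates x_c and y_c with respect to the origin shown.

rectangular body: A = 180 × 130 = 23400.00, centroid at (90.00, 65.00).
semicircular top: A = ½π·90² = 12723.45, centroid at (90.00, 168.20).
triangular fin: A = ½·60·70 = 2100.00, centroid at (200.00, 23.33).
ΣA = 38223.45 in²
ΣAx_c = (23400.00)(90.00) + (12723.45)(90.00) + (2100.00)(200.00) = 3671110.52 in³
ΣAy_c = (23400.00)(65.00) + (12723.45)(168.20) + (2100.00)(23.33) = 3710048.53 in³
x_c = 3671110.52 / 38223.45 = 96.04 in
y_c = 3710048.53 / 38223.45 = 97.06 in

x_c = 96.04 in, y_c = 97.06 in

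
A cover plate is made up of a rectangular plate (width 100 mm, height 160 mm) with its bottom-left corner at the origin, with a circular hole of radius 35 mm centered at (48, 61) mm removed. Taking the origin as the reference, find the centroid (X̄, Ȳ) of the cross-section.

X̄ = 50.63 mm, Ȳ = 86.02 mm

Part | A | x̄ᵢ | ȳᵢ | A·x̄ᵢ | A·ȳᵢ
plate | 16000.00 | 50.00 | 80.00 | 800000.00 | 1280000.00
hole | -3848.45 | 48.00 | 61.00 | -184725.65 | -234755.51
Σ | 12151.55 |  |  | 615274.35 | 1045244.49
X̄ = 615274.35 / 12151.55 = 50.63 mm
Ȳ = 1045244.49 / 12151.55 = 86.02 mm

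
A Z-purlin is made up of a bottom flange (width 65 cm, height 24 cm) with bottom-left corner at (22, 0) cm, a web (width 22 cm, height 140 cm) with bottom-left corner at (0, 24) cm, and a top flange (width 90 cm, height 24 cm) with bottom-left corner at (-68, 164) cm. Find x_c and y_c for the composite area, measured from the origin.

x_c = 10.18 cm, y_c = 101.24 cm

Part | A | x̄ᵢ | ȳᵢ | A·x̄ᵢ | A·ȳᵢ
bottom flange | 1560.00 | 54.50 | 12.00 | 85020.00 | 18720.00
web | 3080.00 | 11.00 | 94.00 | 33880.00 | 289520.00
top flange | 2160.00 | -23.00 | 176.00 | -49680.00 | 380160.00
Σ | 6800.00 |  |  | 69220.00 | 688400.00
x_c = 69220.00 / 6800.00 = 10.18 cm
y_c = 688400.00 / 6800.00 = 101.24 cm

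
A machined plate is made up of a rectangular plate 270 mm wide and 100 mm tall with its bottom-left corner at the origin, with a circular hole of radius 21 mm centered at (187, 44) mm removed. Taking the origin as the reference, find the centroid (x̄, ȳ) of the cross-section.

x̄ = 132.19 mm, ȳ = 50.32 mm

plate: A = 270 × 100 = 27000.00, centroid at (135.00, 50.00).
hole: A = −π·21² = -1385.44, centroid at (187.00, 44.00).
ΣA = 25614.56 mm²
ΣAx̄ = (27000.00)(135.00) + (-1385.44)(187.00) = 3385922.28 mm³
ΣAȳ = (27000.00)(50.00) + (-1385.44)(44.00) = 1289040.54 mm³
x̄ = 3385922.28 / 25614.56 = 132.19 mm
ȳ = 1289040.54 / 25614.56 = 50.32 mm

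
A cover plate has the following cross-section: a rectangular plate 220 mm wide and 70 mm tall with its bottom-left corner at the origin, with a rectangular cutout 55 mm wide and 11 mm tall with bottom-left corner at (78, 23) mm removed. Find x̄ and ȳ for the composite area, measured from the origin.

Part | A | x̄ᵢ | ȳᵢ | A·x̄ᵢ | A·ȳᵢ
plate | 15400.00 | 110.00 | 35.00 | 1694000.00 | 539000.00
hole | -605.00 | 105.50 | 28.50 | -63827.50 | -17242.50
Σ | 14795.00 |  |  | 1630172.50 | 521757.50
x̄ = 1630172.50 / 14795.00 = 110.18 mm
ȳ = 521757.50 / 14795.00 = 35.27 mm

x̄ = 110.18 mm, ȳ = 35.27 mm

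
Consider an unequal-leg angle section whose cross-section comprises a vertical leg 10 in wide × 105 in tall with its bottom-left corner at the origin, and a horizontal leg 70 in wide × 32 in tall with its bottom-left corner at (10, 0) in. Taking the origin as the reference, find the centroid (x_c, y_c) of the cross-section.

Part | A | x̄ᵢ | ȳᵢ | A·x̄ᵢ | A·ȳᵢ
vertical leg | 1050.00 | 5.00 | 52.50 | 5250.00 | 55125.00
horizontal leg | 2240.00 | 45.00 | 16.00 | 100800.00 | 35840.00
Σ | 3290.00 |  |  | 106050.00 | 90965.00
x_c = 106050.00 / 3290.00 = 32.23 in
y_c = 90965.00 / 3290.00 = 27.65 in

x_c = 32.23 in, y_c = 27.65 in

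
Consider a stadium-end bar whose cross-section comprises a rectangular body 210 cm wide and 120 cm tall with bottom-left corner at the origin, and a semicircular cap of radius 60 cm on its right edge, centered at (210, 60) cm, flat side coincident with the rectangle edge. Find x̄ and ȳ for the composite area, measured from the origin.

x̄ = 128.91 cm, ȳ = 60.00 cm

rectangular body: A = 210 × 120 = 25200.00, centroid at (105.00, 60.00).
semicircular end: A = ½π·60² = 5654.87, centroid at (235.46, 60.00).
ΣA = 30854.87 cm²
ΣAx̄ = (25200.00)(105.00) + (5654.87)(235.46) = 3977522.02 cm³
ΣAȳ = (25200.00)(60.00) + (5654.87)(60.00) = 1851292.01 cm³
x̄ = 3977522.02 / 30854.87 = 128.91 cm
ȳ = 1851292.01 / 30854.87 = 60.00 cm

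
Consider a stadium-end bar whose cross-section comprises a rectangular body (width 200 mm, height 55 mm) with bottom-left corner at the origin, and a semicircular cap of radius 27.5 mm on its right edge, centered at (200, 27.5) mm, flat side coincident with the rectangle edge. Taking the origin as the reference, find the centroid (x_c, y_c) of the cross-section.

rectangular body: A = 200 × 55 = 11000.00, centroid at (100.00, 27.50).
semicircular end: A = ½π·27.5² = 1187.91, centroid at (211.67, 27.50).
ΣA = 12187.91 mm²
ΣAx_c = (11000.00)(100.00) + (1187.91)(211.67) = 1351447.53 mm³
ΣAy_c = (11000.00)(27.50) + (1187.91)(27.50) = 335167.65 mm³
x_c = 1351447.53 / 12187.91 = 110.88 mm
y_c = 335167.65 / 12187.91 = 27.50 mm

x_c = 110.88 mm, y_c = 27.50 mm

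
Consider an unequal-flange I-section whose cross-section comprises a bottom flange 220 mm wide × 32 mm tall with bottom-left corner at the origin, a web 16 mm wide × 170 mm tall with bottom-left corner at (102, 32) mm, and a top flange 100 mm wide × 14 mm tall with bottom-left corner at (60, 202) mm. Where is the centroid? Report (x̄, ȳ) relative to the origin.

x̄ = 110.00 mm, ȳ = 64.83 mm

Part | A | x̄ᵢ | ȳᵢ | A·x̄ᵢ | A·ȳᵢ
bottom flange | 7040.00 | 110.00 | 16.00 | 774400.00 | 112640.00
web | 2720.00 | 110.00 | 117.00 | 299200.00 | 318240.00
top flange | 1400.00 | 110.00 | 209.00 | 154000.00 | 292600.00
Σ | 11160.00 |  |  | 1227600.00 | 723480.00
x̄ = 1227600.00 / 11160.00 = 110.00 mm
ȳ = 723480.00 / 11160.00 = 64.83 mm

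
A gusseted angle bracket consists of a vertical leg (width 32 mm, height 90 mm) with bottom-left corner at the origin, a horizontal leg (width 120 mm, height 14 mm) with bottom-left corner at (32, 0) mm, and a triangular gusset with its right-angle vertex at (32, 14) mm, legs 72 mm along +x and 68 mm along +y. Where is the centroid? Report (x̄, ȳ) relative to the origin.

x̄ = 48.19 mm, ȳ = 32.98 mm

vertical leg: A = 32 × 90 = 2880.00, centroid at (16.00, 45.00).
horizontal leg: A = 120 × 14 = 1680.00, centroid at (92.00, 7.00).
gusset: A = ½·72·68 = 2448.00, centroid at (56.00, 36.67).
ΣA = 7008.00 mm², ΣAx̄ = 337728.00 mm³, ΣAȳ = 231120.00 mm³.
x̄ = 337728.00/7008.00 = 48.19 mm; ȳ = 231120.00/7008.00 = 32.98 mm.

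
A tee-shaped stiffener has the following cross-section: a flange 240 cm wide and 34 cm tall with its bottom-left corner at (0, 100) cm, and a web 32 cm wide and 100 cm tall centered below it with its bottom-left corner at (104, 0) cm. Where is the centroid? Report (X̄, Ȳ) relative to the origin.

web: A = 32 × 100 = 3200.00, centroid at (120.00, 50.00).
flange: A = 240 × 34 = 8160.00, centroid at (120.00, 117.00).
ΣA = 11360.00 cm², ΣAX̄ = 1363200.00 cm³, ΣAȲ = 1114720.00 cm³.
X̄ = 1363200.00/11360.00 = 120.00 cm; Ȳ = 1114720.00/11360.00 = 98.13 cm.

X̄ = 120.00 cm, Ȳ = 98.13 cm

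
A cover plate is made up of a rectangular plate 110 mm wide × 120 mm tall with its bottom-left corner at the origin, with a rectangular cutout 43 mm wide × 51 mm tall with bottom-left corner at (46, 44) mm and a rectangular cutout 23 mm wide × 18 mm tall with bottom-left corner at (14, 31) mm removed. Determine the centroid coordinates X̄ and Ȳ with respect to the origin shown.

plate: A = 110 × 120 = 13200.00, centroid at (55.00, 60.00).
hole 1: A = −(43 × 51) = -2193.00, centroid at (67.50, 69.50).
hole 2: A = −(23 × 18) = -414.00, centroid at (25.50, 40.00).
ΣA = 10593.00 mm²
ΣAX̄ = (13200.00)(55.00) + (-2193.00)(67.50) + (-414.00)(25.50) = 567415.50 mm³
ΣAȲ = (13200.00)(60.00) + (-2193.00)(69.50) + (-414.00)(40.00) = 623026.50 mm³
X̄ = 567415.50 / 10593.00 = 53.57 mm
Ȳ = 623026.50 / 10593.00 = 58.81 mm

X̄ = 53.57 mm, Ȳ = 58.81 mm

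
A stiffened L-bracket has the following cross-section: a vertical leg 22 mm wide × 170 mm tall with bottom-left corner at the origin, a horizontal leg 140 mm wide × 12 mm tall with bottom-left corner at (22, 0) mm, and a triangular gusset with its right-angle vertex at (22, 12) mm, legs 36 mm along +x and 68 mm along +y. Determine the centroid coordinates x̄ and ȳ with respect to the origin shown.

Part | A | x̄ᵢ | ȳᵢ | A·x̄ᵢ | A·ȳᵢ
vertical leg | 3740.00 | 11.00 | 85.00 | 41140.00 | 317900.00
horizontal leg | 1680.00 | 92.00 | 6.00 | 154560.00 | 10080.00
gusset | 1224.00 | 34.00 | 34.67 | 41616.00 | 42432.00
Σ | 6644.00 |  |  | 237316.00 | 370412.00
x̄ = 237316.00 / 6644.00 = 35.72 mm
ȳ = 370412.00 / 6644.00 = 55.75 mm

x̄ = 35.72 mm, ȳ = 55.75 mm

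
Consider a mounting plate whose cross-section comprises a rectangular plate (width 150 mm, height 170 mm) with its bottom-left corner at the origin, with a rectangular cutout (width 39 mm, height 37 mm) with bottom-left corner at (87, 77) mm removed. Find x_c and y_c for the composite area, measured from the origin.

Part | A | x̄ᵢ | ȳᵢ | A·x̄ᵢ | A·ȳᵢ
plate | 25500.00 | 75.00 | 85.00 | 1912500.00 | 2167500.00
hole | -1443.00 | 106.50 | 95.50 | -153679.50 | -137806.50
Σ | 24057.00 |  |  | 1758820.50 | 2029693.50
x_c = 1758820.50 / 24057.00 = 73.11 mm
y_c = 2029693.50 / 24057.00 = 84.37 mm

x_c = 73.11 mm, y_c = 84.37 mm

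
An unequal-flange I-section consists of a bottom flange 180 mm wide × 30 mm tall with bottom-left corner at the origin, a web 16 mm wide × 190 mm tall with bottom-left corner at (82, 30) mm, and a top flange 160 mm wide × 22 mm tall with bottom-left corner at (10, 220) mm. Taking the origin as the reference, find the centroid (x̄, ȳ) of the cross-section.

bottom flange: A = 180 × 30 = 5400.00, centroid at (90.00, 15.00).
web: A = 16 × 190 = 3040.00, centroid at (90.00, 125.00).
top flange: A = 160 × 22 = 3520.00, centroid at (90.00, 231.00).
ΣA = 11960.00 mm²
ΣAx̄ = (5400.00)(90.00) + (3040.00)(90.00) + (3520.00)(90.00) = 1076400.00 mm³
ΣAȳ = (5400.00)(15.00) + (3040.00)(125.00) + (3520.00)(231.00) = 1274120.00 mm³
x̄ = 1076400.00 / 11960.00 = 90.00 mm
ȳ = 1274120.00 / 11960.00 = 106.53 mm

x̄ = 90.00 mm, ȳ = 106.53 mm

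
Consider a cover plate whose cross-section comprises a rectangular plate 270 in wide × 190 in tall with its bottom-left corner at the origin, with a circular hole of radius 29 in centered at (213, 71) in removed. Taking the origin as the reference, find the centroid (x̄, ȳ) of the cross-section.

plate: A = 270 × 190 = 51300.00, centroid at (135.00, 95.00).
hole: A = −π·29² = -2642.08, centroid at (213.00, 71.00).
ΣA = 48657.92 in²
ΣAx̄ = (51300.00)(135.00) + (-2642.08)(213.00) = 6362737.08 in³
ΣAȳ = (51300.00)(95.00) + (-2642.08)(71.00) = 4685912.36 in³
x̄ = 6362737.08 / 48657.92 = 130.76 in
ȳ = 4685912.36 / 48657.92 = 96.30 in

x̄ = 130.76 in, ȳ = 96.30 in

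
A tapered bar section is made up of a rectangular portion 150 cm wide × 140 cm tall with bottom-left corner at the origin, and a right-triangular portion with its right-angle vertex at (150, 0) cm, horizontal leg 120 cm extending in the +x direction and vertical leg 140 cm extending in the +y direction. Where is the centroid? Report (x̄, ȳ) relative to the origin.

rectangular portion: A = 150 × 140 = 21000.00, centroid at (75.00, 70.00).
triangular portion: A = ½·120·140 = 8400.00, centroid at (190.00, 46.67).
ΣA = 29400.00 cm², ΣAx̄ = 3171000.00 cm³, ΣAȳ = 1862000.00 cm³.
x̄ = 3171000.00/29400.00 = 107.86 cm; ȳ = 1862000.00/29400.00 = 63.33 cm.

x̄ = 107.86 cm, ȳ = 63.33 cm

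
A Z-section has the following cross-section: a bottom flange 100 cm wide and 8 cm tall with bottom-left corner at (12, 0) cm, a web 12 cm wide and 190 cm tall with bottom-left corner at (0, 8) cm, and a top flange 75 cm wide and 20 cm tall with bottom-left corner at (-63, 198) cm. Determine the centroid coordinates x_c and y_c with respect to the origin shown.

x_c = 5.47 cm, y_c = 120.10 cm

bottom flange: A = 100 × 8 = 800.00, centroid at (62.00, 4.00).
web: A = 12 × 190 = 2280.00, centroid at (6.00, 103.00).
top flange: A = 75 × 20 = 1500.00, centroid at (-25.50, 208.00).
ΣA = 4580.00 cm²
ΣAx_c = (800.00)(62.00) + (2280.00)(6.00) + (1500.00)(-25.50) = 25030.00 cm³
ΣAy_c = (800.00)(4.00) + (2280.00)(103.00) + (1500.00)(208.00) = 550040.00 cm³
x_c = 25030.00 / 4580.00 = 5.47 cm
y_c = 550040.00 / 4580.00 = 120.10 cm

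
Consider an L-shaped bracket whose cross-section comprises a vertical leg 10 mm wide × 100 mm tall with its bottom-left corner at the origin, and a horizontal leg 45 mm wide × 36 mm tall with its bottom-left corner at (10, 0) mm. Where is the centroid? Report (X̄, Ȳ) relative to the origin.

X̄ = 22.00 mm, Ȳ = 30.21 mm

vertical leg: A = 10 × 100 = 1000.00, centroid at (5.00, 50.00).
horizontal leg: A = 45 × 36 = 1620.00, centroid at (32.50, 18.00).
ΣA = 2620.00 mm²
ΣAX̄ = (1000.00)(5.00) + (1620.00)(32.50) = 57650.00 mm³
ΣAȲ = (1000.00)(50.00) + (1620.00)(18.00) = 79160.00 mm³
X̄ = 57650.00 / 2620.00 = 22.00 mm
Ȳ = 79160.00 / 2620.00 = 30.21 mm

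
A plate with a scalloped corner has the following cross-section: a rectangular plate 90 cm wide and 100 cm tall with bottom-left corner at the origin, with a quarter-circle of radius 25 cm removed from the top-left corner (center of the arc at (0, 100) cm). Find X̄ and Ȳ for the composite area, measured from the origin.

plate: A = 90 × 100 = 9000.00, centroid at (45.00, 50.00).
removed quarter-circle: A = −¼π·25² = -490.87, centroid at (10.61, 89.39).
ΣA = 8509.13 cm²
ΣAX̄ = (9000.00)(45.00) + (-490.87)(10.61) = 399791.67 cm³
ΣAȲ = (9000.00)(50.00) + (-490.87)(89.39) = 406120.95 cm³
X̄ = 399791.67 / 8509.13 = 46.98 cm
Ȳ = 406120.95 / 8509.13 = 47.73 cm

X̄ = 46.98 cm, Ȳ = 47.73 cm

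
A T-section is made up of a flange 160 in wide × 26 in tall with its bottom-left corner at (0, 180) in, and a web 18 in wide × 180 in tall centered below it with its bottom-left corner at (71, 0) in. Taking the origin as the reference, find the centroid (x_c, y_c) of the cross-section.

web: A = 18 × 180 = 3240.00, centroid at (80.00, 90.00).
flange: A = 160 × 26 = 4160.00, centroid at (80.00, 193.00).
ΣA = 7400.00 in², ΣAx_c = 592000.00 in³, ΣAy_c = 1094480.00 in³.
x_c = 592000.00/7400.00 = 80.00 in; y_c = 1094480.00/7400.00 = 147.90 in.

x_c = 80.00 in, y_c = 147.90 in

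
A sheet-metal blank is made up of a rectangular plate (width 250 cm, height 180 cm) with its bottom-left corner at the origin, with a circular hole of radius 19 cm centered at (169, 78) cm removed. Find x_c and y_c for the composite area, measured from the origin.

plate: A = 250 × 180 = 45000.00, centroid at (125.00, 90.00).
hole: A = −π·19² = -1134.11, centroid at (169.00, 78.00).
ΣA = 43865.89 cm²
ΣAx_c = (45000.00)(125.00) + (-1134.11)(169.00) = 5433334.57 cm³
ΣAy_c = (45000.00)(90.00) + (-1134.11)(78.00) = 3961539.03 cm³
x_c = 5433334.57 / 43865.89 = 123.86 cm
y_c = 3961539.03 / 43865.89 = 90.31 cm

x_c = 123.86 cm, y_c = 90.31 cm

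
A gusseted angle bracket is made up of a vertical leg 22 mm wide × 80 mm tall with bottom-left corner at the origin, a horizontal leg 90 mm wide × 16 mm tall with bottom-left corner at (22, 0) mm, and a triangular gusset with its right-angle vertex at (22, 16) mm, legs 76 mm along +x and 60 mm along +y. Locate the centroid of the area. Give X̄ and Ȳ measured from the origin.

vertical leg: A = 22 × 80 = 1760.00, centroid at (11.00, 40.00).
horizontal leg: A = 90 × 16 = 1440.00, centroid at (67.00, 8.00).
gusset: A = ½·76·60 = 2280.00, centroid at (47.33, 36.00).
ΣA = 5480.00 mm²
ΣAX̄ = (1760.00)(11.00) + (1440.00)(67.00) + (2280.00)(47.33) = 223760.00 mm³
ΣAȲ = (1760.00)(40.00) + (1440.00)(8.00) + (2280.00)(36.00) = 164000.00 mm³
X̄ = 223760.00 / 5480.00 = 40.83 mm
Ȳ = 164000.00 / 5480.00 = 29.93 mm

X̄ = 40.83 mm, Ȳ = 29.93 mm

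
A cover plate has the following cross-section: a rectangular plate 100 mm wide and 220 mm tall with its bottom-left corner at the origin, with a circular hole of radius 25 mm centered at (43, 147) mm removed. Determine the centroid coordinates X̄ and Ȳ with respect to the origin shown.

X̄ = 50.69 mm, Ȳ = 106.37 mm

Part | A | x̄ᵢ | ȳᵢ | A·x̄ᵢ | A·ȳᵢ
plate | 22000.00 | 50.00 | 110.00 | 1100000.00 | 2420000.00
hole | -1963.50 | 43.00 | 147.00 | -84430.30 | -288633.83
Σ | 20036.50 |  |  | 1015569.70 | 2131366.17
X̄ = 1015569.70 / 20036.50 = 50.69 mm
Ȳ = 2131366.17 / 20036.50 = 106.37 mm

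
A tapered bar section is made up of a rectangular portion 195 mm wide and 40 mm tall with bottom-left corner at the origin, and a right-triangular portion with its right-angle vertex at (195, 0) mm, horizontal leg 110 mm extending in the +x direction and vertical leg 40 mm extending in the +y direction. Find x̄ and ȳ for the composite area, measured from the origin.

x̄ = 127.02 mm, ȳ = 18.53 mm

Part | A | x̄ᵢ | ȳᵢ | A·x̄ᵢ | A·ȳᵢ
rectangular portion | 7800.00 | 97.50 | 20.00 | 760500.00 | 156000.00
triangular portion | 2200.00 | 231.67 | 13.33 | 509666.67 | 29333.33
Σ | 10000.00 |  |  | 1270166.67 | 185333.33
x̄ = 1270166.67 / 10000.00 = 127.02 mm
ȳ = 185333.33 / 10000.00 = 18.53 mm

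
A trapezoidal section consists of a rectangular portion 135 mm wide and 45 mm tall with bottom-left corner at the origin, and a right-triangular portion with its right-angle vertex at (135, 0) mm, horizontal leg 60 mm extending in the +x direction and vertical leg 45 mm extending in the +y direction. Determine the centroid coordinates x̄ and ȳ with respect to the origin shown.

x̄ = 83.41 mm, ȳ = 21.14 mm

rectangular portion: A = 135 × 45 = 6075.00, centroid at (67.50, 22.50).
triangular portion: A = ½·60·45 = 1350.00, centroid at (155.00, 15.00).
ΣA = 7425.00 mm², ΣAx̄ = 619312.50 mm³, ΣAȳ = 156937.50 mm³.
x̄ = 619312.50/7425.00 = 83.41 mm; ȳ = 156937.50/7425.00 = 21.14 mm.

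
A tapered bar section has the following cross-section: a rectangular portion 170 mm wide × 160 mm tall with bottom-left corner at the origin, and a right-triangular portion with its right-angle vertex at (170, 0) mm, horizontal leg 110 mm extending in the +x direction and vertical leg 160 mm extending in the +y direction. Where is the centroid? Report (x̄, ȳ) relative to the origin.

Part | A | x̄ᵢ | ȳᵢ | A·x̄ᵢ | A·ȳᵢ
rectangular portion | 27200.00 | 85.00 | 80.00 | 2312000.00 | 2176000.00
triangular portion | 8800.00 | 206.67 | 53.33 | 1818666.67 | 469333.33
Σ | 36000.00 |  |  | 4130666.67 | 2645333.33
x̄ = 4130666.67 / 36000.00 = 114.74 mm
ȳ = 2645333.33 / 36000.00 = 73.48 mm

x̄ = 114.74 mm, ȳ = 73.48 mm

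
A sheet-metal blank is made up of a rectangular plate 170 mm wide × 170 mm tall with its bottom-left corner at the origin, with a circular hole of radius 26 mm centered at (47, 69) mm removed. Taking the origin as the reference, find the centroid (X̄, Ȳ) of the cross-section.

plate: A = 170 × 170 = 28900.00, centroid at (85.00, 85.00).
hole: A = −π·26² = -2123.72, centroid at (47.00, 69.00).
ΣA = 26776.28 mm²
ΣAX̄ = (28900.00)(85.00) + (-2123.72)(47.00) = 2356685.32 mm³
ΣAȲ = (28900.00)(85.00) + (-2123.72)(69.00) = 2309963.55 mm³
X̄ = 2356685.32 / 26776.28 = 88.01 mm
Ȳ = 2309963.55 / 26776.28 = 86.27 mm

X̄ = 88.01 mm, Ȳ = 86.27 mm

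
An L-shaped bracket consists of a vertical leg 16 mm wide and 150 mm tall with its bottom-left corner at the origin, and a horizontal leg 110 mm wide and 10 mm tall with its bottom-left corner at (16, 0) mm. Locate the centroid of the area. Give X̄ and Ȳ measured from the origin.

X̄ = 27.80 mm, Ȳ = 53.00 mm

vertical leg: A = 16 × 150 = 2400.00, centroid at (8.00, 75.00).
horizontal leg: A = 110 × 10 = 1100.00, centroid at (71.00, 5.00).
ΣA = 3500.00 mm²
ΣAX̄ = (2400.00)(8.00) + (1100.00)(71.00) = 97300.00 mm³
ΣAȲ = (2400.00)(75.00) + (1100.00)(5.00) = 185500.00 mm³
X̄ = 97300.00 / 3500.00 = 27.80 mm
Ȳ = 185500.00 / 3500.00 = 53.00 mm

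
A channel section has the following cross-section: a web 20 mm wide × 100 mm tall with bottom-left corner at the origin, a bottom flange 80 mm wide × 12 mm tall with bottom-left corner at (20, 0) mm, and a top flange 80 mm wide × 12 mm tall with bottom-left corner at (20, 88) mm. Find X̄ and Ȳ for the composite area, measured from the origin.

Part | A | x̄ᵢ | ȳᵢ | A·x̄ᵢ | A·ȳᵢ
web | 2000.00 | 10.00 | 50.00 | 20000.00 | 100000.00
bottom flange | 960.00 | 60.00 | 6.00 | 57600.00 | 5760.00
top flange | 960.00 | 60.00 | 94.00 | 57600.00 | 90240.00
Σ | 3920.00 |  |  | 135200.00 | 196000.00
X̄ = 135200.00 / 3920.00 = 34.49 mm
Ȳ = 196000.00 / 3920.00 = 50.00 mm

X̄ = 34.49 mm, Ȳ = 50.00 mm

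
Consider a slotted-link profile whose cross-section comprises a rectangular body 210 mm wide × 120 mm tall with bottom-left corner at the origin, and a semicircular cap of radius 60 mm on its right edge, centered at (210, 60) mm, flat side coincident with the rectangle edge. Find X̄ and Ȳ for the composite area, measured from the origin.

X̄ = 128.91 mm, Ȳ = 60.00 mm

Part | A | x̄ᵢ | ȳᵢ | A·x̄ᵢ | A·ȳᵢ
rectangular body | 25200.00 | 105.00 | 60.00 | 2646000.00 | 1512000.00
semicircular end | 5654.87 | 235.46 | 60.00 | 1331522.02 | 339292.01
Σ | 30854.87 |  |  | 3977522.02 | 1851292.01
X̄ = 3977522.02 / 30854.87 = 128.91 mm
Ȳ = 1851292.01 / 30854.87 = 60.00 mm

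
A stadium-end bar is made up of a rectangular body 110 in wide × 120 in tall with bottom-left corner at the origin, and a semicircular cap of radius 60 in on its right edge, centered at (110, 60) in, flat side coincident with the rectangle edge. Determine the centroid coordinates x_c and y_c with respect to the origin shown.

rectangular body: A = 110 × 120 = 13200.00, centroid at (55.00, 60.00).
semicircular end: A = ½π·60² = 5654.87, centroid at (135.46, 60.00).
ΣA = 18854.87 in²
ΣAx_c = (13200.00)(55.00) + (5654.87)(135.46) = 1492035.35 in³
ΣAy_c = (13200.00)(60.00) + (5654.87)(60.00) = 1131292.01 in³
x_c = 1492035.35 / 18854.87 = 79.13 in
y_c = 1131292.01 / 18854.87 = 60.00 in

x_c = 79.13 in, y_c = 60.00 in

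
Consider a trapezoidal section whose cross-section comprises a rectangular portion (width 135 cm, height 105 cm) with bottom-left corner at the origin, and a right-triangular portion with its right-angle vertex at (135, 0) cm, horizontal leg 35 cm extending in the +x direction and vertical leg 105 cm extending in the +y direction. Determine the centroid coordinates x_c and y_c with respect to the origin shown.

x_c = 76.58 cm, y_c = 50.49 cm

Part | A | x̄ᵢ | ȳᵢ | A·x̄ᵢ | A·ȳᵢ
rectangular portion | 14175.00 | 67.50 | 52.50 | 956812.50 | 744187.50
triangular portion | 1837.50 | 146.67 | 35.00 | 269500.00 | 64312.50
Σ | 16012.50 |  |  | 1226312.50 | 808500.00
x_c = 1226312.50 / 16012.50 = 76.58 cm
y_c = 808500.00 / 16012.50 = 50.49 cm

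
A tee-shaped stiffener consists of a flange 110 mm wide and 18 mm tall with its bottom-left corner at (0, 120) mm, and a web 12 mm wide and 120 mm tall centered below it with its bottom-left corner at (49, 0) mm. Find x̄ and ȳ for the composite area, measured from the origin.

x̄ = 55.00 mm, ȳ = 99.95 mm

web: A = 12 × 120 = 1440.00, centroid at (55.00, 60.00).
flange: A = 110 × 18 = 1980.00, centroid at (55.00, 129.00).
ΣA = 3420.00 mm²
ΣAx̄ = (1440.00)(55.00) + (1980.00)(55.00) = 188100.00 mm³
ΣAȳ = (1440.00)(60.00) + (1980.00)(129.00) = 341820.00 mm³
x̄ = 188100.00 / 3420.00 = 55.00 mm
ȳ = 341820.00 / 3420.00 = 99.95 mm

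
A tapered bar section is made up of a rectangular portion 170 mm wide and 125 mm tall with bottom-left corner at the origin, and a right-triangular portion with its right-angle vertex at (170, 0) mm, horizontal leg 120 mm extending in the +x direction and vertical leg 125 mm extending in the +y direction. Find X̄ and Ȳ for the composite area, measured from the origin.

rectangular portion: A = 170 × 125 = 21250.00, centroid at (85.00, 62.50).
triangular portion: A = ½·120·125 = 7500.00, centroid at (210.00, 41.67).
ΣA = 28750.00 mm²
ΣAX̄ = (21250.00)(85.00) + (7500.00)(210.00) = 3381250.00 mm³
ΣAȲ = (21250.00)(62.50) + (7500.00)(41.67) = 1640625.00 mm³
X̄ = 3381250.00 / 28750.00 = 117.61 mm
Ȳ = 1640625.00 / 28750.00 = 57.07 mm

X̄ = 117.61 mm, Ȳ = 57.07 mm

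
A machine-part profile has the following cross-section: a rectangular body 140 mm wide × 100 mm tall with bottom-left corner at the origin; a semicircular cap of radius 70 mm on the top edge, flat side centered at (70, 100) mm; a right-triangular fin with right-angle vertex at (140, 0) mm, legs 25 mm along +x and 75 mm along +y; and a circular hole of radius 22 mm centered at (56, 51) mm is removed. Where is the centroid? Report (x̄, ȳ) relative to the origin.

Part | A | x̄ᵢ | ȳᵢ | A·x̄ᵢ | A·ȳᵢ
rectangular body | 14000.00 | 70.00 | 50.00 | 980000.00 | 700000.00
semicircular top | 7696.90 | 70.00 | 129.71 | 538783.14 | 998356.87
triangular fin | 937.50 | 148.33 | 25.00 | 139062.50 | 23437.50
hole | -1520.53 | 56.00 | 51.00 | -85149.73 | -77547.07
Σ | 21113.87 |  |  | 1572695.91 | 1644247.29
x̄ = 1572695.91 / 21113.87 = 74.49 mm
ȳ = 1644247.29 / 21113.87 = 77.88 mm

x̄ = 74.49 mm, ȳ = 77.88 mm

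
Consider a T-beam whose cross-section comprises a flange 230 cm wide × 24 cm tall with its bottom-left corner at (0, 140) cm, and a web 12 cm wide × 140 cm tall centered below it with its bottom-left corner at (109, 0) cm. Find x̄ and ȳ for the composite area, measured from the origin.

x̄ = 115.00 cm, ȳ = 132.87 cm

Part | A | x̄ᵢ | ȳᵢ | A·x̄ᵢ | A·ȳᵢ
web | 1680.00 | 115.00 | 70.00 | 193200.00 | 117600.00
flange | 5520.00 | 115.00 | 152.00 | 634800.00 | 839040.00
Σ | 7200.00 |  |  | 828000.00 | 956640.00
x̄ = 828000.00 / 7200.00 = 115.00 cm
ȳ = 956640.00 / 7200.00 = 132.87 cm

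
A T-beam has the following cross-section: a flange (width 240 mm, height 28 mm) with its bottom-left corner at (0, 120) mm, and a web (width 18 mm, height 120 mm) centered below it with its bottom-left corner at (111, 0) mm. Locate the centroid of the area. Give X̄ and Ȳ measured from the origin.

X̄ = 120.00 mm, Ȳ = 116.00 mm

web: A = 18 × 120 = 2160.00, centroid at (120.00, 60.00).
flange: A = 240 × 28 = 6720.00, centroid at (120.00, 134.00).
ΣA = 8880.00 mm², ΣAX̄ = 1065600.00 mm³, ΣAȲ = 1030080.00 mm³.
X̄ = 1065600.00/8880.00 = 120.00 mm; Ȳ = 1030080.00/8880.00 = 116.00 mm.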